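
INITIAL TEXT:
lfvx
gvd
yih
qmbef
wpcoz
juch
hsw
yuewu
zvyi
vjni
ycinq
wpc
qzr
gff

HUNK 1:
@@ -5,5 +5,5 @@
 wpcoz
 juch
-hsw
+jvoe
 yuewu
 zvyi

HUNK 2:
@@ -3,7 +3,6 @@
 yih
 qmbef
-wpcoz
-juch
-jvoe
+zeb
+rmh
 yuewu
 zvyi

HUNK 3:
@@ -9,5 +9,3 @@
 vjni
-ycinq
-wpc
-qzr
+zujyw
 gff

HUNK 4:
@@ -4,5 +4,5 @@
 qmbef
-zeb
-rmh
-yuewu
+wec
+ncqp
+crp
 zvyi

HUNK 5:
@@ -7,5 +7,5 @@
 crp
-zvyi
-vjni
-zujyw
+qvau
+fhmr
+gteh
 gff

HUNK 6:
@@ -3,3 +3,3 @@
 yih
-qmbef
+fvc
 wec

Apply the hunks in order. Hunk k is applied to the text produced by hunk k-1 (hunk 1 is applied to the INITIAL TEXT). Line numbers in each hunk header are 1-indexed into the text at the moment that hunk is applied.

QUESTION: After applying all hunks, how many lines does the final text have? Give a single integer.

Answer: 11

Derivation:
Hunk 1: at line 5 remove [hsw] add [jvoe] -> 14 lines: lfvx gvd yih qmbef wpcoz juch jvoe yuewu zvyi vjni ycinq wpc qzr gff
Hunk 2: at line 3 remove [wpcoz,juch,jvoe] add [zeb,rmh] -> 13 lines: lfvx gvd yih qmbef zeb rmh yuewu zvyi vjni ycinq wpc qzr gff
Hunk 3: at line 9 remove [ycinq,wpc,qzr] add [zujyw] -> 11 lines: lfvx gvd yih qmbef zeb rmh yuewu zvyi vjni zujyw gff
Hunk 4: at line 4 remove [zeb,rmh,yuewu] add [wec,ncqp,crp] -> 11 lines: lfvx gvd yih qmbef wec ncqp crp zvyi vjni zujyw gff
Hunk 5: at line 7 remove [zvyi,vjni,zujyw] add [qvau,fhmr,gteh] -> 11 lines: lfvx gvd yih qmbef wec ncqp crp qvau fhmr gteh gff
Hunk 6: at line 3 remove [qmbef] add [fvc] -> 11 lines: lfvx gvd yih fvc wec ncqp crp qvau fhmr gteh gff
Final line count: 11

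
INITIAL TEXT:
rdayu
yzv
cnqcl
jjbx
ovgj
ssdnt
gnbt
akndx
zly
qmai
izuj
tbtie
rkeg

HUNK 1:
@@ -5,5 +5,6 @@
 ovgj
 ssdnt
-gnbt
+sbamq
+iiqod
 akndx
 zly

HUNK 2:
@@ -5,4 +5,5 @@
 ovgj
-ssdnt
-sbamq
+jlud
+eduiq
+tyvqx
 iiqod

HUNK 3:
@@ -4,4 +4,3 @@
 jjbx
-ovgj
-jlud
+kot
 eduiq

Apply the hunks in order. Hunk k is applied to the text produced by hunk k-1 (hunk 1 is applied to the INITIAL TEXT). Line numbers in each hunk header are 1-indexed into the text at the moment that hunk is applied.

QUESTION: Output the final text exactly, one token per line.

Hunk 1: at line 5 remove [gnbt] add [sbamq,iiqod] -> 14 lines: rdayu yzv cnqcl jjbx ovgj ssdnt sbamq iiqod akndx zly qmai izuj tbtie rkeg
Hunk 2: at line 5 remove [ssdnt,sbamq] add [jlud,eduiq,tyvqx] -> 15 lines: rdayu yzv cnqcl jjbx ovgj jlud eduiq tyvqx iiqod akndx zly qmai izuj tbtie rkeg
Hunk 3: at line 4 remove [ovgj,jlud] add [kot] -> 14 lines: rdayu yzv cnqcl jjbx kot eduiq tyvqx iiqod akndx zly qmai izuj tbtie rkeg

Answer: rdayu
yzv
cnqcl
jjbx
kot
eduiq
tyvqx
iiqod
akndx
zly
qmai
izuj
tbtie
rkeg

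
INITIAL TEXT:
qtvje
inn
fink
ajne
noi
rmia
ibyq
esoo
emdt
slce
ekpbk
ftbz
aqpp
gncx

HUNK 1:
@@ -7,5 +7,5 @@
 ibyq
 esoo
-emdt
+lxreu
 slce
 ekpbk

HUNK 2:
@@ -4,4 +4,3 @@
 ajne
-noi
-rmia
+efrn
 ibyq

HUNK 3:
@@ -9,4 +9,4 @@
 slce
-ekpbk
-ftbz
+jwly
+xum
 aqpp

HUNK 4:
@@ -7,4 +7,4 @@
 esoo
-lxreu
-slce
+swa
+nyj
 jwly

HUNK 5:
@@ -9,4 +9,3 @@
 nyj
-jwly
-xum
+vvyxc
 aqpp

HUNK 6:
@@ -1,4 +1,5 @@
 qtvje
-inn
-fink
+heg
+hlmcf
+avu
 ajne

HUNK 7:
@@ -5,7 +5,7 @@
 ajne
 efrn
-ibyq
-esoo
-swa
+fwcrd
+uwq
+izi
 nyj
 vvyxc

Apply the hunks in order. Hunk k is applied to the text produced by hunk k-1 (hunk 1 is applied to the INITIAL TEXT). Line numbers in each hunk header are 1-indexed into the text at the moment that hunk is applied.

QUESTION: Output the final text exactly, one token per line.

Answer: qtvje
heg
hlmcf
avu
ajne
efrn
fwcrd
uwq
izi
nyj
vvyxc
aqpp
gncx

Derivation:
Hunk 1: at line 7 remove [emdt] add [lxreu] -> 14 lines: qtvje inn fink ajne noi rmia ibyq esoo lxreu slce ekpbk ftbz aqpp gncx
Hunk 2: at line 4 remove [noi,rmia] add [efrn] -> 13 lines: qtvje inn fink ajne efrn ibyq esoo lxreu slce ekpbk ftbz aqpp gncx
Hunk 3: at line 9 remove [ekpbk,ftbz] add [jwly,xum] -> 13 lines: qtvje inn fink ajne efrn ibyq esoo lxreu slce jwly xum aqpp gncx
Hunk 4: at line 7 remove [lxreu,slce] add [swa,nyj] -> 13 lines: qtvje inn fink ajne efrn ibyq esoo swa nyj jwly xum aqpp gncx
Hunk 5: at line 9 remove [jwly,xum] add [vvyxc] -> 12 lines: qtvje inn fink ajne efrn ibyq esoo swa nyj vvyxc aqpp gncx
Hunk 6: at line 1 remove [inn,fink] add [heg,hlmcf,avu] -> 13 lines: qtvje heg hlmcf avu ajne efrn ibyq esoo swa nyj vvyxc aqpp gncx
Hunk 7: at line 5 remove [ibyq,esoo,swa] add [fwcrd,uwq,izi] -> 13 lines: qtvje heg hlmcf avu ajne efrn fwcrd uwq izi nyj vvyxc aqpp gncx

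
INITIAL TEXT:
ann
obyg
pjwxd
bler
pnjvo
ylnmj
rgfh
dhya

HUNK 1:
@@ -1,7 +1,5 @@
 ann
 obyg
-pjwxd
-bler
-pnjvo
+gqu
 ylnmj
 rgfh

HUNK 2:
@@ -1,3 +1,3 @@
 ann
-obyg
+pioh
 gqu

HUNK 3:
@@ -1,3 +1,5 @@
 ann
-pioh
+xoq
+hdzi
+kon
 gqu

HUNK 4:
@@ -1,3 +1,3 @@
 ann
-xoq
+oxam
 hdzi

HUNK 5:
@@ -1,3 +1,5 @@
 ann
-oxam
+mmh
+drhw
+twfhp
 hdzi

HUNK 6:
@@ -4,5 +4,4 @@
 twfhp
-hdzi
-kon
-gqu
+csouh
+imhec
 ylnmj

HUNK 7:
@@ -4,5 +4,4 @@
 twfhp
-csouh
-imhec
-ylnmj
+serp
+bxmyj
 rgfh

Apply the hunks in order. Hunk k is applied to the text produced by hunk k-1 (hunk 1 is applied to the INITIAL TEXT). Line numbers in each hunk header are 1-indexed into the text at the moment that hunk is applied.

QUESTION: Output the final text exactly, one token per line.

Hunk 1: at line 1 remove [pjwxd,bler,pnjvo] add [gqu] -> 6 lines: ann obyg gqu ylnmj rgfh dhya
Hunk 2: at line 1 remove [obyg] add [pioh] -> 6 lines: ann pioh gqu ylnmj rgfh dhya
Hunk 3: at line 1 remove [pioh] add [xoq,hdzi,kon] -> 8 lines: ann xoq hdzi kon gqu ylnmj rgfh dhya
Hunk 4: at line 1 remove [xoq] add [oxam] -> 8 lines: ann oxam hdzi kon gqu ylnmj rgfh dhya
Hunk 5: at line 1 remove [oxam] add [mmh,drhw,twfhp] -> 10 lines: ann mmh drhw twfhp hdzi kon gqu ylnmj rgfh dhya
Hunk 6: at line 4 remove [hdzi,kon,gqu] add [csouh,imhec] -> 9 lines: ann mmh drhw twfhp csouh imhec ylnmj rgfh dhya
Hunk 7: at line 4 remove [csouh,imhec,ylnmj] add [serp,bxmyj] -> 8 lines: ann mmh drhw twfhp serp bxmyj rgfh dhya

Answer: ann
mmh
drhw
twfhp
serp
bxmyj
rgfh
dhya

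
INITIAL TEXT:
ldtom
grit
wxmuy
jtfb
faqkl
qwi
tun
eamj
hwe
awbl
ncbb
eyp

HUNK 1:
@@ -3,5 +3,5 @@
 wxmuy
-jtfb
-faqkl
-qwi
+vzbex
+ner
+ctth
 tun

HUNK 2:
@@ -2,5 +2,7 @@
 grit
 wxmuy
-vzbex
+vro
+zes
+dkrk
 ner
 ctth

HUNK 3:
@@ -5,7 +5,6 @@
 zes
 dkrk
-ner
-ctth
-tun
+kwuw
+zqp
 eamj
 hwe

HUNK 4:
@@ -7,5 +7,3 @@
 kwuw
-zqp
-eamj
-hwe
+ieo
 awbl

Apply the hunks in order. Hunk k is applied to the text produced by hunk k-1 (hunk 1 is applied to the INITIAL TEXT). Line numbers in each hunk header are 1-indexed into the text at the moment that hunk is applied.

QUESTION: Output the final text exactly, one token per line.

Hunk 1: at line 3 remove [jtfb,faqkl,qwi] add [vzbex,ner,ctth] -> 12 lines: ldtom grit wxmuy vzbex ner ctth tun eamj hwe awbl ncbb eyp
Hunk 2: at line 2 remove [vzbex] add [vro,zes,dkrk] -> 14 lines: ldtom grit wxmuy vro zes dkrk ner ctth tun eamj hwe awbl ncbb eyp
Hunk 3: at line 5 remove [ner,ctth,tun] add [kwuw,zqp] -> 13 lines: ldtom grit wxmuy vro zes dkrk kwuw zqp eamj hwe awbl ncbb eyp
Hunk 4: at line 7 remove [zqp,eamj,hwe] add [ieo] -> 11 lines: ldtom grit wxmuy vro zes dkrk kwuw ieo awbl ncbb eyp

Answer: ldtom
grit
wxmuy
vro
zes
dkrk
kwuw
ieo
awbl
ncbb
eyp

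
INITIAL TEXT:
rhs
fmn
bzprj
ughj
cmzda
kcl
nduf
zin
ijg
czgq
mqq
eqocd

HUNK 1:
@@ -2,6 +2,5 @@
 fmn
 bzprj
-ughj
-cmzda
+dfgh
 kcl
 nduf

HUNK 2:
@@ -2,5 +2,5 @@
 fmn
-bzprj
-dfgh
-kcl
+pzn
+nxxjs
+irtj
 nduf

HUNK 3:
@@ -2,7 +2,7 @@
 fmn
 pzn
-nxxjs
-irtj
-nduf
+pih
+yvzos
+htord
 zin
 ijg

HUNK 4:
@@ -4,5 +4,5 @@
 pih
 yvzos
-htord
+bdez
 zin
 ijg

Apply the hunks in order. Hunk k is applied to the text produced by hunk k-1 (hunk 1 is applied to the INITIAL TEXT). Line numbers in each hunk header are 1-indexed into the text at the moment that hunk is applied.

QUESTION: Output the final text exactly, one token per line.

Hunk 1: at line 2 remove [ughj,cmzda] add [dfgh] -> 11 lines: rhs fmn bzprj dfgh kcl nduf zin ijg czgq mqq eqocd
Hunk 2: at line 2 remove [bzprj,dfgh,kcl] add [pzn,nxxjs,irtj] -> 11 lines: rhs fmn pzn nxxjs irtj nduf zin ijg czgq mqq eqocd
Hunk 3: at line 2 remove [nxxjs,irtj,nduf] add [pih,yvzos,htord] -> 11 lines: rhs fmn pzn pih yvzos htord zin ijg czgq mqq eqocd
Hunk 4: at line 4 remove [htord] add [bdez] -> 11 lines: rhs fmn pzn pih yvzos bdez zin ijg czgq mqq eqocd

Answer: rhs
fmn
pzn
pih
yvzos
bdez
zin
ijg
czgq
mqq
eqocd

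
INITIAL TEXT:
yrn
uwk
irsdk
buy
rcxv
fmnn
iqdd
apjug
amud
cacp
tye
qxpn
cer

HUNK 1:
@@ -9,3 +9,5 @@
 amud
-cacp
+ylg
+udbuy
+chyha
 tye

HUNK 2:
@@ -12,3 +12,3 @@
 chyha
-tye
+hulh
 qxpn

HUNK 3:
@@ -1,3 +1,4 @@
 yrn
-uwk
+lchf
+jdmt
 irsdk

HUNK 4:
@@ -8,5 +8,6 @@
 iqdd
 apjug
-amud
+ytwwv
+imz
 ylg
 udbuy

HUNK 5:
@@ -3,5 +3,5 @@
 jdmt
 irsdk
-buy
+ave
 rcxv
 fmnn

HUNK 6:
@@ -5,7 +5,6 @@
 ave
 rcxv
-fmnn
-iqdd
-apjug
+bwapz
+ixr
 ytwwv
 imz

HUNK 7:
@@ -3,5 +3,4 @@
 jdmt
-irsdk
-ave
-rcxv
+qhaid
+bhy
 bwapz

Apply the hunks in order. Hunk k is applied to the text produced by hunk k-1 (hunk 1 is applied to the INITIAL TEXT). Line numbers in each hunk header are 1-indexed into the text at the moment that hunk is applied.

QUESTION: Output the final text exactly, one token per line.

Hunk 1: at line 9 remove [cacp] add [ylg,udbuy,chyha] -> 15 lines: yrn uwk irsdk buy rcxv fmnn iqdd apjug amud ylg udbuy chyha tye qxpn cer
Hunk 2: at line 12 remove [tye] add [hulh] -> 15 lines: yrn uwk irsdk buy rcxv fmnn iqdd apjug amud ylg udbuy chyha hulh qxpn cer
Hunk 3: at line 1 remove [uwk] add [lchf,jdmt] -> 16 lines: yrn lchf jdmt irsdk buy rcxv fmnn iqdd apjug amud ylg udbuy chyha hulh qxpn cer
Hunk 4: at line 8 remove [amud] add [ytwwv,imz] -> 17 lines: yrn lchf jdmt irsdk buy rcxv fmnn iqdd apjug ytwwv imz ylg udbuy chyha hulh qxpn cer
Hunk 5: at line 3 remove [buy] add [ave] -> 17 lines: yrn lchf jdmt irsdk ave rcxv fmnn iqdd apjug ytwwv imz ylg udbuy chyha hulh qxpn cer
Hunk 6: at line 5 remove [fmnn,iqdd,apjug] add [bwapz,ixr] -> 16 lines: yrn lchf jdmt irsdk ave rcxv bwapz ixr ytwwv imz ylg udbuy chyha hulh qxpn cer
Hunk 7: at line 3 remove [irsdk,ave,rcxv] add [qhaid,bhy] -> 15 lines: yrn lchf jdmt qhaid bhy bwapz ixr ytwwv imz ylg udbuy chyha hulh qxpn cer

Answer: yrn
lchf
jdmt
qhaid
bhy
bwapz
ixr
ytwwv
imz
ylg
udbuy
chyha
hulh
qxpn
cer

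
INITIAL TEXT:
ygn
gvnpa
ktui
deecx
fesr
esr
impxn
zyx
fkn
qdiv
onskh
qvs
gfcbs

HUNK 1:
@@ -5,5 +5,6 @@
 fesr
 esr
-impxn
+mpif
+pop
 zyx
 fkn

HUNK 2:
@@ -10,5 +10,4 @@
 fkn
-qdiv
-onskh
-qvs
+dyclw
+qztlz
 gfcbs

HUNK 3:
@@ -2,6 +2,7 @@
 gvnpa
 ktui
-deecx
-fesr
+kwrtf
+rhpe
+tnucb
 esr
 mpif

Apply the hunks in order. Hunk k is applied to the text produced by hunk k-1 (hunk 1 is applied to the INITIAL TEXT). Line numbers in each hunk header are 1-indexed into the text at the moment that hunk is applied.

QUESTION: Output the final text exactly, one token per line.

Answer: ygn
gvnpa
ktui
kwrtf
rhpe
tnucb
esr
mpif
pop
zyx
fkn
dyclw
qztlz
gfcbs

Derivation:
Hunk 1: at line 5 remove [impxn] add [mpif,pop] -> 14 lines: ygn gvnpa ktui deecx fesr esr mpif pop zyx fkn qdiv onskh qvs gfcbs
Hunk 2: at line 10 remove [qdiv,onskh,qvs] add [dyclw,qztlz] -> 13 lines: ygn gvnpa ktui deecx fesr esr mpif pop zyx fkn dyclw qztlz gfcbs
Hunk 3: at line 2 remove [deecx,fesr] add [kwrtf,rhpe,tnucb] -> 14 lines: ygn gvnpa ktui kwrtf rhpe tnucb esr mpif pop zyx fkn dyclw qztlz gfcbs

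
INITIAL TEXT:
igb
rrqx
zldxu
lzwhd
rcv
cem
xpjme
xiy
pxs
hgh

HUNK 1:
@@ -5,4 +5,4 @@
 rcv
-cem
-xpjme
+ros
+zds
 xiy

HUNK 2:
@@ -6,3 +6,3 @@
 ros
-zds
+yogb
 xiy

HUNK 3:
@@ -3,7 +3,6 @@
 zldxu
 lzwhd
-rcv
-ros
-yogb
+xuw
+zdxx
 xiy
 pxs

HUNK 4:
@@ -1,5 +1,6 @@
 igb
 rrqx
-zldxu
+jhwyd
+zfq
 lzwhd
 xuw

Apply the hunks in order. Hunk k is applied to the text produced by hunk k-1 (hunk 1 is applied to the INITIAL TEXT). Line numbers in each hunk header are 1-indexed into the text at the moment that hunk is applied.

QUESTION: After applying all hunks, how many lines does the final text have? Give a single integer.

Answer: 10

Derivation:
Hunk 1: at line 5 remove [cem,xpjme] add [ros,zds] -> 10 lines: igb rrqx zldxu lzwhd rcv ros zds xiy pxs hgh
Hunk 2: at line 6 remove [zds] add [yogb] -> 10 lines: igb rrqx zldxu lzwhd rcv ros yogb xiy pxs hgh
Hunk 3: at line 3 remove [rcv,ros,yogb] add [xuw,zdxx] -> 9 lines: igb rrqx zldxu lzwhd xuw zdxx xiy pxs hgh
Hunk 4: at line 1 remove [zldxu] add [jhwyd,zfq] -> 10 lines: igb rrqx jhwyd zfq lzwhd xuw zdxx xiy pxs hgh
Final line count: 10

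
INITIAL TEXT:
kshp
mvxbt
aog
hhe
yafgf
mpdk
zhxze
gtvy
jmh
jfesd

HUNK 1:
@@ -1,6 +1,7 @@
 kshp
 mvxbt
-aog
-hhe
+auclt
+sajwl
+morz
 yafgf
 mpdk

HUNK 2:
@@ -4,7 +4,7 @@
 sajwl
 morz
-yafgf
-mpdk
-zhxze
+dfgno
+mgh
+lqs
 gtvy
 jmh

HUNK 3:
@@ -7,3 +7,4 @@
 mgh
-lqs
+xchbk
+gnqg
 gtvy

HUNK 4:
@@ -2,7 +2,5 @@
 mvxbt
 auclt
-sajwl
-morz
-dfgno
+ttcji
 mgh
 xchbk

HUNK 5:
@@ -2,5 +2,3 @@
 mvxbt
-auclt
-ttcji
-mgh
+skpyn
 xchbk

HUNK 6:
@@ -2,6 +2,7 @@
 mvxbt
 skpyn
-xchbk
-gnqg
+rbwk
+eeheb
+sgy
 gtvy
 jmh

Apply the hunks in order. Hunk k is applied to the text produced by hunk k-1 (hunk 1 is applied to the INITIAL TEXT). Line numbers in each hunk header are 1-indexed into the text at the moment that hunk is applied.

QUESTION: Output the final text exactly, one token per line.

Answer: kshp
mvxbt
skpyn
rbwk
eeheb
sgy
gtvy
jmh
jfesd

Derivation:
Hunk 1: at line 1 remove [aog,hhe] add [auclt,sajwl,morz] -> 11 lines: kshp mvxbt auclt sajwl morz yafgf mpdk zhxze gtvy jmh jfesd
Hunk 2: at line 4 remove [yafgf,mpdk,zhxze] add [dfgno,mgh,lqs] -> 11 lines: kshp mvxbt auclt sajwl morz dfgno mgh lqs gtvy jmh jfesd
Hunk 3: at line 7 remove [lqs] add [xchbk,gnqg] -> 12 lines: kshp mvxbt auclt sajwl morz dfgno mgh xchbk gnqg gtvy jmh jfesd
Hunk 4: at line 2 remove [sajwl,morz,dfgno] add [ttcji] -> 10 lines: kshp mvxbt auclt ttcji mgh xchbk gnqg gtvy jmh jfesd
Hunk 5: at line 2 remove [auclt,ttcji,mgh] add [skpyn] -> 8 lines: kshp mvxbt skpyn xchbk gnqg gtvy jmh jfesd
Hunk 6: at line 2 remove [xchbk,gnqg] add [rbwk,eeheb,sgy] -> 9 lines: kshp mvxbt skpyn rbwk eeheb sgy gtvy jmh jfesd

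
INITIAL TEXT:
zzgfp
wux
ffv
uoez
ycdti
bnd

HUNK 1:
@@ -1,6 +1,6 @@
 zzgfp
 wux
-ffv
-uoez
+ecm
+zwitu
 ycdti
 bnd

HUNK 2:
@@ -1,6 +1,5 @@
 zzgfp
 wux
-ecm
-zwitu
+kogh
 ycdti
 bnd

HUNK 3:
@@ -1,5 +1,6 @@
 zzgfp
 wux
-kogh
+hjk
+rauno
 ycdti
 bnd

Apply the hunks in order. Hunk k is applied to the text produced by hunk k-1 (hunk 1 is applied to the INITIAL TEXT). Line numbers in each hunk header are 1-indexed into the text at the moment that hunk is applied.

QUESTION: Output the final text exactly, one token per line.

Answer: zzgfp
wux
hjk
rauno
ycdti
bnd

Derivation:
Hunk 1: at line 1 remove [ffv,uoez] add [ecm,zwitu] -> 6 lines: zzgfp wux ecm zwitu ycdti bnd
Hunk 2: at line 1 remove [ecm,zwitu] add [kogh] -> 5 lines: zzgfp wux kogh ycdti bnd
Hunk 3: at line 1 remove [kogh] add [hjk,rauno] -> 6 lines: zzgfp wux hjk rauno ycdti bnd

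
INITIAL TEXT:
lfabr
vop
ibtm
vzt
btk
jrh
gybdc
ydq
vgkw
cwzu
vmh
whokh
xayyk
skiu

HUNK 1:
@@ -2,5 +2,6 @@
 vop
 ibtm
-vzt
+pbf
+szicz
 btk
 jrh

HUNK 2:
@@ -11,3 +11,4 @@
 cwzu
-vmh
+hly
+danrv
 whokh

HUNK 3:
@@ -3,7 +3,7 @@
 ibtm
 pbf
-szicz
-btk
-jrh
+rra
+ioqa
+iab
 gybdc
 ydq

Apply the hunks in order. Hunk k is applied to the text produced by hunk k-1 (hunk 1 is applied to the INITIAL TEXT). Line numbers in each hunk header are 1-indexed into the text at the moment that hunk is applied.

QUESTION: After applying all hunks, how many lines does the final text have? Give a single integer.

Hunk 1: at line 2 remove [vzt] add [pbf,szicz] -> 15 lines: lfabr vop ibtm pbf szicz btk jrh gybdc ydq vgkw cwzu vmh whokh xayyk skiu
Hunk 2: at line 11 remove [vmh] add [hly,danrv] -> 16 lines: lfabr vop ibtm pbf szicz btk jrh gybdc ydq vgkw cwzu hly danrv whokh xayyk skiu
Hunk 3: at line 3 remove [szicz,btk,jrh] add [rra,ioqa,iab] -> 16 lines: lfabr vop ibtm pbf rra ioqa iab gybdc ydq vgkw cwzu hly danrv whokh xayyk skiu
Final line count: 16

Answer: 16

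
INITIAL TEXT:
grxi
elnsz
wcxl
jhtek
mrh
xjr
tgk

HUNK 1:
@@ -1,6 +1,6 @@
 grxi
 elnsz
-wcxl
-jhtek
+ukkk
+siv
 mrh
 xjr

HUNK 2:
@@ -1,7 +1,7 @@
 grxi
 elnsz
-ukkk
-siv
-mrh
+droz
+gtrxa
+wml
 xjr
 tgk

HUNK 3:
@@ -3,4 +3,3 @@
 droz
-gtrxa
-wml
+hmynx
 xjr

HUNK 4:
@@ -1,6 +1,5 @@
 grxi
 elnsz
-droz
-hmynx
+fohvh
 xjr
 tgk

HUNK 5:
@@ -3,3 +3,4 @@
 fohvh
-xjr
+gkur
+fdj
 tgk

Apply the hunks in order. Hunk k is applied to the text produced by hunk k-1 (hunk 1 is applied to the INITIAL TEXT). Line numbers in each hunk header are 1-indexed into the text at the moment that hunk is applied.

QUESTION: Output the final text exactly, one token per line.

Hunk 1: at line 1 remove [wcxl,jhtek] add [ukkk,siv] -> 7 lines: grxi elnsz ukkk siv mrh xjr tgk
Hunk 2: at line 1 remove [ukkk,siv,mrh] add [droz,gtrxa,wml] -> 7 lines: grxi elnsz droz gtrxa wml xjr tgk
Hunk 3: at line 3 remove [gtrxa,wml] add [hmynx] -> 6 lines: grxi elnsz droz hmynx xjr tgk
Hunk 4: at line 1 remove [droz,hmynx] add [fohvh] -> 5 lines: grxi elnsz fohvh xjr tgk
Hunk 5: at line 3 remove [xjr] add [gkur,fdj] -> 6 lines: grxi elnsz fohvh gkur fdj tgk

Answer: grxi
elnsz
fohvh
gkur
fdj
tgk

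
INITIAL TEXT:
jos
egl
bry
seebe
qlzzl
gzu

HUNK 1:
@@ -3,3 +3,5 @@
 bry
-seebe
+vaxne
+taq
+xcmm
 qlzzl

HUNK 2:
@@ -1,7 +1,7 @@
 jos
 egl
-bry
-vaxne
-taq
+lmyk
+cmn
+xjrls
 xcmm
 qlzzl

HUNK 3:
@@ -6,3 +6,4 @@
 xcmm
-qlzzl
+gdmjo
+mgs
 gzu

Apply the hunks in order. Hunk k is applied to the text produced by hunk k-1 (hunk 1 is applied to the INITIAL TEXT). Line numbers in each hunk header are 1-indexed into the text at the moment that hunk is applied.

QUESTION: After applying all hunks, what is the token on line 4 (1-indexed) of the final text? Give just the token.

Answer: cmn

Derivation:
Hunk 1: at line 3 remove [seebe] add [vaxne,taq,xcmm] -> 8 lines: jos egl bry vaxne taq xcmm qlzzl gzu
Hunk 2: at line 1 remove [bry,vaxne,taq] add [lmyk,cmn,xjrls] -> 8 lines: jos egl lmyk cmn xjrls xcmm qlzzl gzu
Hunk 3: at line 6 remove [qlzzl] add [gdmjo,mgs] -> 9 lines: jos egl lmyk cmn xjrls xcmm gdmjo mgs gzu
Final line 4: cmn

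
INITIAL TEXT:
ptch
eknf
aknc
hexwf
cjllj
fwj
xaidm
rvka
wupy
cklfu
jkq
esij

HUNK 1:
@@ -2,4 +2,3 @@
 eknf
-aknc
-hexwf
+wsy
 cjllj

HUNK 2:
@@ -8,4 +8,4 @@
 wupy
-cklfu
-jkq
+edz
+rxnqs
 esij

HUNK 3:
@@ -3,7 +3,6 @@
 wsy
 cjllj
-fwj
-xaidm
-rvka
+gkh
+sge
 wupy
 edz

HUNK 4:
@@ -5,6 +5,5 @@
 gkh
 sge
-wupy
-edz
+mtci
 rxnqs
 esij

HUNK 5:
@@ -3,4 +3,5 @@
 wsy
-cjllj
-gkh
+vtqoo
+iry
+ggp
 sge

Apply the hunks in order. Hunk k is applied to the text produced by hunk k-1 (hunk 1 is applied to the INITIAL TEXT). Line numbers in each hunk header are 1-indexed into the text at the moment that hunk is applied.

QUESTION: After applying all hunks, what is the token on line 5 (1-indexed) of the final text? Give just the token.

Hunk 1: at line 2 remove [aknc,hexwf] add [wsy] -> 11 lines: ptch eknf wsy cjllj fwj xaidm rvka wupy cklfu jkq esij
Hunk 2: at line 8 remove [cklfu,jkq] add [edz,rxnqs] -> 11 lines: ptch eknf wsy cjllj fwj xaidm rvka wupy edz rxnqs esij
Hunk 3: at line 3 remove [fwj,xaidm,rvka] add [gkh,sge] -> 10 lines: ptch eknf wsy cjllj gkh sge wupy edz rxnqs esij
Hunk 4: at line 5 remove [wupy,edz] add [mtci] -> 9 lines: ptch eknf wsy cjllj gkh sge mtci rxnqs esij
Hunk 5: at line 3 remove [cjllj,gkh] add [vtqoo,iry,ggp] -> 10 lines: ptch eknf wsy vtqoo iry ggp sge mtci rxnqs esij
Final line 5: iry

Answer: iry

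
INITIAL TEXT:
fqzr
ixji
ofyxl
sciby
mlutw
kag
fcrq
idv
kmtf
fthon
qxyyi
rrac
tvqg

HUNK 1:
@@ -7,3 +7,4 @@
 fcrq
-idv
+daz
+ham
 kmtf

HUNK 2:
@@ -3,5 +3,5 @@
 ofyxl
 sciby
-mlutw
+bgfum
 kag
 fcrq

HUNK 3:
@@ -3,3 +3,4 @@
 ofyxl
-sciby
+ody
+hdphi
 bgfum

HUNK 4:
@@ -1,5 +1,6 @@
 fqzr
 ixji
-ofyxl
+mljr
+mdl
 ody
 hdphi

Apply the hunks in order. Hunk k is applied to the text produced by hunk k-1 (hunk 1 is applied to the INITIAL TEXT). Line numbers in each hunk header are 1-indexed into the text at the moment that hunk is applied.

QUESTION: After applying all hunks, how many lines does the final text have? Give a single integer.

Answer: 16

Derivation:
Hunk 1: at line 7 remove [idv] add [daz,ham] -> 14 lines: fqzr ixji ofyxl sciby mlutw kag fcrq daz ham kmtf fthon qxyyi rrac tvqg
Hunk 2: at line 3 remove [mlutw] add [bgfum] -> 14 lines: fqzr ixji ofyxl sciby bgfum kag fcrq daz ham kmtf fthon qxyyi rrac tvqg
Hunk 3: at line 3 remove [sciby] add [ody,hdphi] -> 15 lines: fqzr ixji ofyxl ody hdphi bgfum kag fcrq daz ham kmtf fthon qxyyi rrac tvqg
Hunk 4: at line 1 remove [ofyxl] add [mljr,mdl] -> 16 lines: fqzr ixji mljr mdl ody hdphi bgfum kag fcrq daz ham kmtf fthon qxyyi rrac tvqg
Final line count: 16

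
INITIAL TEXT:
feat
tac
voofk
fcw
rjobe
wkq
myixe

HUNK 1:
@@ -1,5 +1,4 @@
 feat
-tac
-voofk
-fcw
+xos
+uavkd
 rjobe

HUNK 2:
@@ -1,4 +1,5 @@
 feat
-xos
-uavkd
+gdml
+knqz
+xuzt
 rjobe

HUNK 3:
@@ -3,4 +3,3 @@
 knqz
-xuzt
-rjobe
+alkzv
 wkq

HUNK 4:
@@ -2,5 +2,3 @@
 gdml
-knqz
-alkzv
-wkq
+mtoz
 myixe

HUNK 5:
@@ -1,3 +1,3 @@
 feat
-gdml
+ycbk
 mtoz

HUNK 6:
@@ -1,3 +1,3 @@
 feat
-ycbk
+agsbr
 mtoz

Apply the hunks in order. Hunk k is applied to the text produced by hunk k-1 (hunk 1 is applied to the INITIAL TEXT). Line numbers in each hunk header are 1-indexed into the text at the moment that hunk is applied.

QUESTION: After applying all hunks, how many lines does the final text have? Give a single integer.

Answer: 4

Derivation:
Hunk 1: at line 1 remove [tac,voofk,fcw] add [xos,uavkd] -> 6 lines: feat xos uavkd rjobe wkq myixe
Hunk 2: at line 1 remove [xos,uavkd] add [gdml,knqz,xuzt] -> 7 lines: feat gdml knqz xuzt rjobe wkq myixe
Hunk 3: at line 3 remove [xuzt,rjobe] add [alkzv] -> 6 lines: feat gdml knqz alkzv wkq myixe
Hunk 4: at line 2 remove [knqz,alkzv,wkq] add [mtoz] -> 4 lines: feat gdml mtoz myixe
Hunk 5: at line 1 remove [gdml] add [ycbk] -> 4 lines: feat ycbk mtoz myixe
Hunk 6: at line 1 remove [ycbk] add [agsbr] -> 4 lines: feat agsbr mtoz myixe
Final line count: 4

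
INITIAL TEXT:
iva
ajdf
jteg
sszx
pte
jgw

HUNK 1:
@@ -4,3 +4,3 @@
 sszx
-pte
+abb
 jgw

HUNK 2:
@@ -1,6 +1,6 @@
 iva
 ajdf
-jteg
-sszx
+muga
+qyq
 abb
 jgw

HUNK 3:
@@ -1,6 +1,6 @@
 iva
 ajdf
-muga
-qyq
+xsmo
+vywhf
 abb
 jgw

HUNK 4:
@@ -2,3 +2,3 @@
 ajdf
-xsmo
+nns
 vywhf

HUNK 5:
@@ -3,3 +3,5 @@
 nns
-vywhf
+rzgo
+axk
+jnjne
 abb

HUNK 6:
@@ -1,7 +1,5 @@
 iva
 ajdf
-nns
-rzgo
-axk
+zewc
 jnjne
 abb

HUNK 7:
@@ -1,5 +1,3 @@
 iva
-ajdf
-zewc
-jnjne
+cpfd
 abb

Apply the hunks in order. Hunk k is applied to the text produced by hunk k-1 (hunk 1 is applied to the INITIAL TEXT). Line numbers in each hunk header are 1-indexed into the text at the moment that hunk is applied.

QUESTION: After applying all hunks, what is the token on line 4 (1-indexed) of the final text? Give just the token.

Hunk 1: at line 4 remove [pte] add [abb] -> 6 lines: iva ajdf jteg sszx abb jgw
Hunk 2: at line 1 remove [jteg,sszx] add [muga,qyq] -> 6 lines: iva ajdf muga qyq abb jgw
Hunk 3: at line 1 remove [muga,qyq] add [xsmo,vywhf] -> 6 lines: iva ajdf xsmo vywhf abb jgw
Hunk 4: at line 2 remove [xsmo] add [nns] -> 6 lines: iva ajdf nns vywhf abb jgw
Hunk 5: at line 3 remove [vywhf] add [rzgo,axk,jnjne] -> 8 lines: iva ajdf nns rzgo axk jnjne abb jgw
Hunk 6: at line 1 remove [nns,rzgo,axk] add [zewc] -> 6 lines: iva ajdf zewc jnjne abb jgw
Hunk 7: at line 1 remove [ajdf,zewc,jnjne] add [cpfd] -> 4 lines: iva cpfd abb jgw
Final line 4: jgw

Answer: jgw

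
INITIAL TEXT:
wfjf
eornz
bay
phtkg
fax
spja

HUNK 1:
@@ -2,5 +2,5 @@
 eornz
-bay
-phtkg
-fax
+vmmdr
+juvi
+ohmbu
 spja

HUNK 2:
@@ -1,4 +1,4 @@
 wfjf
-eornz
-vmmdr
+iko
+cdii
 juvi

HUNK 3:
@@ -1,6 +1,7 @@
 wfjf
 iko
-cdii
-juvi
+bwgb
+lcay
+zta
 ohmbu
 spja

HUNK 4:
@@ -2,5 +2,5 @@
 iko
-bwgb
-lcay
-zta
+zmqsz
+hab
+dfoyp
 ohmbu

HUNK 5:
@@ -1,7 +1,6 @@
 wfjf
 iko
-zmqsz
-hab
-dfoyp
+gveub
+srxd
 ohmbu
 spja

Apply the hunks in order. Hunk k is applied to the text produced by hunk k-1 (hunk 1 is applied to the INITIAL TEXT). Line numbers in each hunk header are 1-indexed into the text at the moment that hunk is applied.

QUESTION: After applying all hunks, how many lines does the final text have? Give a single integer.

Hunk 1: at line 2 remove [bay,phtkg,fax] add [vmmdr,juvi,ohmbu] -> 6 lines: wfjf eornz vmmdr juvi ohmbu spja
Hunk 2: at line 1 remove [eornz,vmmdr] add [iko,cdii] -> 6 lines: wfjf iko cdii juvi ohmbu spja
Hunk 3: at line 1 remove [cdii,juvi] add [bwgb,lcay,zta] -> 7 lines: wfjf iko bwgb lcay zta ohmbu spja
Hunk 4: at line 2 remove [bwgb,lcay,zta] add [zmqsz,hab,dfoyp] -> 7 lines: wfjf iko zmqsz hab dfoyp ohmbu spja
Hunk 5: at line 1 remove [zmqsz,hab,dfoyp] add [gveub,srxd] -> 6 lines: wfjf iko gveub srxd ohmbu spja
Final line count: 6

Answer: 6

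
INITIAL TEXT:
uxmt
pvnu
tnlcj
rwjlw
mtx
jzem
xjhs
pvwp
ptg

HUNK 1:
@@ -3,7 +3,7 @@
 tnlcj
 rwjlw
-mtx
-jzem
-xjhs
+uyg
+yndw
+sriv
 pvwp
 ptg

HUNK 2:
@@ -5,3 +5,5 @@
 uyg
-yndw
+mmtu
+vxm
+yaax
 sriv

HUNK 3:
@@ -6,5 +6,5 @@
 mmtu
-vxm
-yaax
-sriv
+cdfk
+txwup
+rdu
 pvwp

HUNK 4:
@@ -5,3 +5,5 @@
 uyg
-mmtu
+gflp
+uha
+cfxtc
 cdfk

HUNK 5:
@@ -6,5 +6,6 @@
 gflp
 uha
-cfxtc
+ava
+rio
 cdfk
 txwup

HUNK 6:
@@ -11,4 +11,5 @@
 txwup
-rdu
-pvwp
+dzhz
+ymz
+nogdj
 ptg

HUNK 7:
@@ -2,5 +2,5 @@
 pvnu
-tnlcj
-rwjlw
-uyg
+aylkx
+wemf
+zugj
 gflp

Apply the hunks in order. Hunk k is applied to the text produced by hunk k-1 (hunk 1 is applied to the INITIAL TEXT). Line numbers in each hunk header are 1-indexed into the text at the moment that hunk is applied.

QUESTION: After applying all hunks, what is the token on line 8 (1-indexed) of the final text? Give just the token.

Answer: ava

Derivation:
Hunk 1: at line 3 remove [mtx,jzem,xjhs] add [uyg,yndw,sriv] -> 9 lines: uxmt pvnu tnlcj rwjlw uyg yndw sriv pvwp ptg
Hunk 2: at line 5 remove [yndw] add [mmtu,vxm,yaax] -> 11 lines: uxmt pvnu tnlcj rwjlw uyg mmtu vxm yaax sriv pvwp ptg
Hunk 3: at line 6 remove [vxm,yaax,sriv] add [cdfk,txwup,rdu] -> 11 lines: uxmt pvnu tnlcj rwjlw uyg mmtu cdfk txwup rdu pvwp ptg
Hunk 4: at line 5 remove [mmtu] add [gflp,uha,cfxtc] -> 13 lines: uxmt pvnu tnlcj rwjlw uyg gflp uha cfxtc cdfk txwup rdu pvwp ptg
Hunk 5: at line 6 remove [cfxtc] add [ava,rio] -> 14 lines: uxmt pvnu tnlcj rwjlw uyg gflp uha ava rio cdfk txwup rdu pvwp ptg
Hunk 6: at line 11 remove [rdu,pvwp] add [dzhz,ymz,nogdj] -> 15 lines: uxmt pvnu tnlcj rwjlw uyg gflp uha ava rio cdfk txwup dzhz ymz nogdj ptg
Hunk 7: at line 2 remove [tnlcj,rwjlw,uyg] add [aylkx,wemf,zugj] -> 15 lines: uxmt pvnu aylkx wemf zugj gflp uha ava rio cdfk txwup dzhz ymz nogdj ptg
Final line 8: ava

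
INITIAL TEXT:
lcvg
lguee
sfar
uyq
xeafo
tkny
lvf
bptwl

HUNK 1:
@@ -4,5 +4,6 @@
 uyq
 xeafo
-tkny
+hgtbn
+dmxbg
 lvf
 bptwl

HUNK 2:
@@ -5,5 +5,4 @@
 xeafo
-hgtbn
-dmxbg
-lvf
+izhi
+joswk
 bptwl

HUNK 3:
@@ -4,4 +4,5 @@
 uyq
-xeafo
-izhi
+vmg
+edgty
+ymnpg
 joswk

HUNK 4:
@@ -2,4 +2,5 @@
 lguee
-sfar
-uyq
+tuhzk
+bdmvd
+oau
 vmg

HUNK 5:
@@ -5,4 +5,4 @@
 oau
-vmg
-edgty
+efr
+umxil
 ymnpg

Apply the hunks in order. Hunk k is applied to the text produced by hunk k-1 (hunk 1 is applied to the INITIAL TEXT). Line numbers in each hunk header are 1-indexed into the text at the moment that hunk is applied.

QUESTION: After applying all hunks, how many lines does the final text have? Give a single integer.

Answer: 10

Derivation:
Hunk 1: at line 4 remove [tkny] add [hgtbn,dmxbg] -> 9 lines: lcvg lguee sfar uyq xeafo hgtbn dmxbg lvf bptwl
Hunk 2: at line 5 remove [hgtbn,dmxbg,lvf] add [izhi,joswk] -> 8 lines: lcvg lguee sfar uyq xeafo izhi joswk bptwl
Hunk 3: at line 4 remove [xeafo,izhi] add [vmg,edgty,ymnpg] -> 9 lines: lcvg lguee sfar uyq vmg edgty ymnpg joswk bptwl
Hunk 4: at line 2 remove [sfar,uyq] add [tuhzk,bdmvd,oau] -> 10 lines: lcvg lguee tuhzk bdmvd oau vmg edgty ymnpg joswk bptwl
Hunk 5: at line 5 remove [vmg,edgty] add [efr,umxil] -> 10 lines: lcvg lguee tuhzk bdmvd oau efr umxil ymnpg joswk bptwl
Final line count: 10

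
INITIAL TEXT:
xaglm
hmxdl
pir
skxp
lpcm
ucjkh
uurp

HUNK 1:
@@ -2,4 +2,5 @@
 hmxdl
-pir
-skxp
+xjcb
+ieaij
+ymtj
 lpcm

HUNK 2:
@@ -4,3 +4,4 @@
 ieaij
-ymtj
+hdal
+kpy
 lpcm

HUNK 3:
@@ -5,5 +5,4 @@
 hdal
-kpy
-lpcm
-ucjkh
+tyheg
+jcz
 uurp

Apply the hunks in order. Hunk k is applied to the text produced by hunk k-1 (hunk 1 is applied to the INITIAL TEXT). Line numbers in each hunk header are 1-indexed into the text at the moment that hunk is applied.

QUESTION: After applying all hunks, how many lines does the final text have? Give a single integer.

Answer: 8

Derivation:
Hunk 1: at line 2 remove [pir,skxp] add [xjcb,ieaij,ymtj] -> 8 lines: xaglm hmxdl xjcb ieaij ymtj lpcm ucjkh uurp
Hunk 2: at line 4 remove [ymtj] add [hdal,kpy] -> 9 lines: xaglm hmxdl xjcb ieaij hdal kpy lpcm ucjkh uurp
Hunk 3: at line 5 remove [kpy,lpcm,ucjkh] add [tyheg,jcz] -> 8 lines: xaglm hmxdl xjcb ieaij hdal tyheg jcz uurp
Final line count: 8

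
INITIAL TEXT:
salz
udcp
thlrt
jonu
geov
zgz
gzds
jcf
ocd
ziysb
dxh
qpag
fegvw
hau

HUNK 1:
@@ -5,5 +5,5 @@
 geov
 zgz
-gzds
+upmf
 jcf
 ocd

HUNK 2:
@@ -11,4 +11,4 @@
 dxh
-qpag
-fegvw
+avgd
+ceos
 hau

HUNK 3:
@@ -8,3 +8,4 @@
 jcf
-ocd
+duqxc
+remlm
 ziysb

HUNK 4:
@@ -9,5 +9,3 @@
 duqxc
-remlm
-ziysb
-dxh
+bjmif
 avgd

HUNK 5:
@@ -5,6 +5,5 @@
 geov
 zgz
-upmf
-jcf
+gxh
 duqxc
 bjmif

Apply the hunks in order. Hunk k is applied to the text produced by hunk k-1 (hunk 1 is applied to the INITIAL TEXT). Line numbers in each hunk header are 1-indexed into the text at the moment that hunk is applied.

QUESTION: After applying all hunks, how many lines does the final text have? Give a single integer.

Answer: 12

Derivation:
Hunk 1: at line 5 remove [gzds] add [upmf] -> 14 lines: salz udcp thlrt jonu geov zgz upmf jcf ocd ziysb dxh qpag fegvw hau
Hunk 2: at line 11 remove [qpag,fegvw] add [avgd,ceos] -> 14 lines: salz udcp thlrt jonu geov zgz upmf jcf ocd ziysb dxh avgd ceos hau
Hunk 3: at line 8 remove [ocd] add [duqxc,remlm] -> 15 lines: salz udcp thlrt jonu geov zgz upmf jcf duqxc remlm ziysb dxh avgd ceos hau
Hunk 4: at line 9 remove [remlm,ziysb,dxh] add [bjmif] -> 13 lines: salz udcp thlrt jonu geov zgz upmf jcf duqxc bjmif avgd ceos hau
Hunk 5: at line 5 remove [upmf,jcf] add [gxh] -> 12 lines: salz udcp thlrt jonu geov zgz gxh duqxc bjmif avgd ceos hau
Final line count: 12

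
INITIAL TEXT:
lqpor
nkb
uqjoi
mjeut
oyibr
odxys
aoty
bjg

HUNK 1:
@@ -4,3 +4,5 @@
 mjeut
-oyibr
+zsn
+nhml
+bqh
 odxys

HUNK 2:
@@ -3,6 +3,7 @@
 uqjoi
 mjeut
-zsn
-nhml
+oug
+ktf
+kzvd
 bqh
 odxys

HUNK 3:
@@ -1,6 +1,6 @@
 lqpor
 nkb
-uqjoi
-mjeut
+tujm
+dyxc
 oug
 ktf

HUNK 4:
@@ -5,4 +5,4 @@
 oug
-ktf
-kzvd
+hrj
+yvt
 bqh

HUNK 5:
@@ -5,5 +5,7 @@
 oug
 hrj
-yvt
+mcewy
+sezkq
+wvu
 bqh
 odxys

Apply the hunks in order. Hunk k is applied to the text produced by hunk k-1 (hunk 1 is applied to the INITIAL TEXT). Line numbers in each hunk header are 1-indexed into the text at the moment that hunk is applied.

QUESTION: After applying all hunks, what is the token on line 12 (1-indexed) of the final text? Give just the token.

Answer: aoty

Derivation:
Hunk 1: at line 4 remove [oyibr] add [zsn,nhml,bqh] -> 10 lines: lqpor nkb uqjoi mjeut zsn nhml bqh odxys aoty bjg
Hunk 2: at line 3 remove [zsn,nhml] add [oug,ktf,kzvd] -> 11 lines: lqpor nkb uqjoi mjeut oug ktf kzvd bqh odxys aoty bjg
Hunk 3: at line 1 remove [uqjoi,mjeut] add [tujm,dyxc] -> 11 lines: lqpor nkb tujm dyxc oug ktf kzvd bqh odxys aoty bjg
Hunk 4: at line 5 remove [ktf,kzvd] add [hrj,yvt] -> 11 lines: lqpor nkb tujm dyxc oug hrj yvt bqh odxys aoty bjg
Hunk 5: at line 5 remove [yvt] add [mcewy,sezkq,wvu] -> 13 lines: lqpor nkb tujm dyxc oug hrj mcewy sezkq wvu bqh odxys aoty bjg
Final line 12: aoty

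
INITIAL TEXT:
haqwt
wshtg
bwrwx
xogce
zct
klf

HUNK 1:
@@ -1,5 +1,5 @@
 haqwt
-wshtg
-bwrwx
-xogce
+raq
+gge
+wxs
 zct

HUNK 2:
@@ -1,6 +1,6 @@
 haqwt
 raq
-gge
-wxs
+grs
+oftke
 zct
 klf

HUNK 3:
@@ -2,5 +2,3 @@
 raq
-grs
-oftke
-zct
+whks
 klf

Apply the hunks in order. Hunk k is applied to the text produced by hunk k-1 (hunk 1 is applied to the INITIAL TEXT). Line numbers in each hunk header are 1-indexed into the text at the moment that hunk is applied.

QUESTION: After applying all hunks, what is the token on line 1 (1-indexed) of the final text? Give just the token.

Answer: haqwt

Derivation:
Hunk 1: at line 1 remove [wshtg,bwrwx,xogce] add [raq,gge,wxs] -> 6 lines: haqwt raq gge wxs zct klf
Hunk 2: at line 1 remove [gge,wxs] add [grs,oftke] -> 6 lines: haqwt raq grs oftke zct klf
Hunk 3: at line 2 remove [grs,oftke,zct] add [whks] -> 4 lines: haqwt raq whks klf
Final line 1: haqwt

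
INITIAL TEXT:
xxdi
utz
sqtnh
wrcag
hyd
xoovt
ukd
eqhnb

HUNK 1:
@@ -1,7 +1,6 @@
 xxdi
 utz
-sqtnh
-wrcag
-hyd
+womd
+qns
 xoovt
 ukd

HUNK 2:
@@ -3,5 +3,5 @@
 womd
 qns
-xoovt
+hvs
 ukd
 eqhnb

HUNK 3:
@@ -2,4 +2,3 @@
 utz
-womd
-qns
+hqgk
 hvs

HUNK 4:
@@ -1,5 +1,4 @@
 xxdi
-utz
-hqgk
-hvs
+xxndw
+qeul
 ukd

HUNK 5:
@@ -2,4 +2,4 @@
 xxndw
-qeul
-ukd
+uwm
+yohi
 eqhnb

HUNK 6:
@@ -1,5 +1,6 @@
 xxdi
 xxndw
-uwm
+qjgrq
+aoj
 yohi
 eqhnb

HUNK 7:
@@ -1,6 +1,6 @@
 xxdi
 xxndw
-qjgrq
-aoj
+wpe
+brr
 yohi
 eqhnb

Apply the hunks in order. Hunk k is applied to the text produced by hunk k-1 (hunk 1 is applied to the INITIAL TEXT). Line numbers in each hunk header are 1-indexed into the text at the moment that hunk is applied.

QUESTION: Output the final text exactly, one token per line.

Answer: xxdi
xxndw
wpe
brr
yohi
eqhnb

Derivation:
Hunk 1: at line 1 remove [sqtnh,wrcag,hyd] add [womd,qns] -> 7 lines: xxdi utz womd qns xoovt ukd eqhnb
Hunk 2: at line 3 remove [xoovt] add [hvs] -> 7 lines: xxdi utz womd qns hvs ukd eqhnb
Hunk 3: at line 2 remove [womd,qns] add [hqgk] -> 6 lines: xxdi utz hqgk hvs ukd eqhnb
Hunk 4: at line 1 remove [utz,hqgk,hvs] add [xxndw,qeul] -> 5 lines: xxdi xxndw qeul ukd eqhnb
Hunk 5: at line 2 remove [qeul,ukd] add [uwm,yohi] -> 5 lines: xxdi xxndw uwm yohi eqhnb
Hunk 6: at line 1 remove [uwm] add [qjgrq,aoj] -> 6 lines: xxdi xxndw qjgrq aoj yohi eqhnb
Hunk 7: at line 1 remove [qjgrq,aoj] add [wpe,brr] -> 6 lines: xxdi xxndw wpe brr yohi eqhnb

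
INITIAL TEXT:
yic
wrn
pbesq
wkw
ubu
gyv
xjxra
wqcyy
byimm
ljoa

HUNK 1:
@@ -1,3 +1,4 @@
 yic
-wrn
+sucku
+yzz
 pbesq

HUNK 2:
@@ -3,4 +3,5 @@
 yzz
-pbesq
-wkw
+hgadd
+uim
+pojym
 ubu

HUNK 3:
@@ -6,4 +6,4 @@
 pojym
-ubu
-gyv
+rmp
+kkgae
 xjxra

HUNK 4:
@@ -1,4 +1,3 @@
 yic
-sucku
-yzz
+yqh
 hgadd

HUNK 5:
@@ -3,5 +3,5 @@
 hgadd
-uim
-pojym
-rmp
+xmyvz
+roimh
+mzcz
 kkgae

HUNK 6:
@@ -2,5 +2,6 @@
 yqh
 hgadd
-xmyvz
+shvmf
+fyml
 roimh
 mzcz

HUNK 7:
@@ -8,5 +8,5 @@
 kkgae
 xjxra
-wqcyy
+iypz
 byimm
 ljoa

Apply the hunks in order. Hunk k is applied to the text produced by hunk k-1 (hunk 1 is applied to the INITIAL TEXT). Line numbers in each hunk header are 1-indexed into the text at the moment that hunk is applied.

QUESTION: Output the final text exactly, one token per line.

Answer: yic
yqh
hgadd
shvmf
fyml
roimh
mzcz
kkgae
xjxra
iypz
byimm
ljoa

Derivation:
Hunk 1: at line 1 remove [wrn] add [sucku,yzz] -> 11 lines: yic sucku yzz pbesq wkw ubu gyv xjxra wqcyy byimm ljoa
Hunk 2: at line 3 remove [pbesq,wkw] add [hgadd,uim,pojym] -> 12 lines: yic sucku yzz hgadd uim pojym ubu gyv xjxra wqcyy byimm ljoa
Hunk 3: at line 6 remove [ubu,gyv] add [rmp,kkgae] -> 12 lines: yic sucku yzz hgadd uim pojym rmp kkgae xjxra wqcyy byimm ljoa
Hunk 4: at line 1 remove [sucku,yzz] add [yqh] -> 11 lines: yic yqh hgadd uim pojym rmp kkgae xjxra wqcyy byimm ljoa
Hunk 5: at line 3 remove [uim,pojym,rmp] add [xmyvz,roimh,mzcz] -> 11 lines: yic yqh hgadd xmyvz roimh mzcz kkgae xjxra wqcyy byimm ljoa
Hunk 6: at line 2 remove [xmyvz] add [shvmf,fyml] -> 12 lines: yic yqh hgadd shvmf fyml roimh mzcz kkgae xjxra wqcyy byimm ljoa
Hunk 7: at line 8 remove [wqcyy] add [iypz] -> 12 lines: yic yqh hgadd shvmf fyml roimh mzcz kkgae xjxra iypz byimm ljoa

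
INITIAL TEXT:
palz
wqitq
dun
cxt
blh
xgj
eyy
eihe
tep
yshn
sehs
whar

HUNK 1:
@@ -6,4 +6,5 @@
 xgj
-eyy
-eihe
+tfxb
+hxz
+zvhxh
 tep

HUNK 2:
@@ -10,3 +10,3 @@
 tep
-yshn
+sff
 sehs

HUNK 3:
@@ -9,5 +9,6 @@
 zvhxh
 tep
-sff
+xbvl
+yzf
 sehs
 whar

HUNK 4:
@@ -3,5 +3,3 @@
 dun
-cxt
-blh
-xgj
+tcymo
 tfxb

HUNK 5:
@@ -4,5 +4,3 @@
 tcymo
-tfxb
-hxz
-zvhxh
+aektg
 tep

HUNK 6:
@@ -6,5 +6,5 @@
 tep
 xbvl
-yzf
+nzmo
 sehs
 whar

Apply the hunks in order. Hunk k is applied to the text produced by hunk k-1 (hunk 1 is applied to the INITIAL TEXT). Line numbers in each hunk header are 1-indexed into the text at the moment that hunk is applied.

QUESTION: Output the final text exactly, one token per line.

Hunk 1: at line 6 remove [eyy,eihe] add [tfxb,hxz,zvhxh] -> 13 lines: palz wqitq dun cxt blh xgj tfxb hxz zvhxh tep yshn sehs whar
Hunk 2: at line 10 remove [yshn] add [sff] -> 13 lines: palz wqitq dun cxt blh xgj tfxb hxz zvhxh tep sff sehs whar
Hunk 3: at line 9 remove [sff] add [xbvl,yzf] -> 14 lines: palz wqitq dun cxt blh xgj tfxb hxz zvhxh tep xbvl yzf sehs whar
Hunk 4: at line 3 remove [cxt,blh,xgj] add [tcymo] -> 12 lines: palz wqitq dun tcymo tfxb hxz zvhxh tep xbvl yzf sehs whar
Hunk 5: at line 4 remove [tfxb,hxz,zvhxh] add [aektg] -> 10 lines: palz wqitq dun tcymo aektg tep xbvl yzf sehs whar
Hunk 6: at line 6 remove [yzf] add [nzmo] -> 10 lines: palz wqitq dun tcymo aektg tep xbvl nzmo sehs whar

Answer: palz
wqitq
dun
tcymo
aektg
tep
xbvl
nzmo
sehs
whar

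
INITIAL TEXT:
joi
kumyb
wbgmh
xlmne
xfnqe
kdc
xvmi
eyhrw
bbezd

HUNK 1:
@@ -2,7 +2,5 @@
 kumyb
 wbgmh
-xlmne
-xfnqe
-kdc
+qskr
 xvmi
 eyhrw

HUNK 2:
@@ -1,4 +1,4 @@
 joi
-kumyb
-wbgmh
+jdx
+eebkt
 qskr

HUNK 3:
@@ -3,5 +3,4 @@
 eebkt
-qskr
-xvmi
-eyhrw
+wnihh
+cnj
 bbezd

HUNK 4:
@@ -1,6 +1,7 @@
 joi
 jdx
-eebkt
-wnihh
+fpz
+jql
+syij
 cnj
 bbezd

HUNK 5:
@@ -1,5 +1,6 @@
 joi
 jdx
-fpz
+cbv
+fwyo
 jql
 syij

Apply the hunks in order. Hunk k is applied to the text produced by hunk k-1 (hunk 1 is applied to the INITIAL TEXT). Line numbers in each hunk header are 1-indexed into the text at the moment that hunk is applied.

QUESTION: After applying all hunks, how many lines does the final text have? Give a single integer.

Answer: 8

Derivation:
Hunk 1: at line 2 remove [xlmne,xfnqe,kdc] add [qskr] -> 7 lines: joi kumyb wbgmh qskr xvmi eyhrw bbezd
Hunk 2: at line 1 remove [kumyb,wbgmh] add [jdx,eebkt] -> 7 lines: joi jdx eebkt qskr xvmi eyhrw bbezd
Hunk 3: at line 3 remove [qskr,xvmi,eyhrw] add [wnihh,cnj] -> 6 lines: joi jdx eebkt wnihh cnj bbezd
Hunk 4: at line 1 remove [eebkt,wnihh] add [fpz,jql,syij] -> 7 lines: joi jdx fpz jql syij cnj bbezd
Hunk 5: at line 1 remove [fpz] add [cbv,fwyo] -> 8 lines: joi jdx cbv fwyo jql syij cnj bbezd
Final line count: 8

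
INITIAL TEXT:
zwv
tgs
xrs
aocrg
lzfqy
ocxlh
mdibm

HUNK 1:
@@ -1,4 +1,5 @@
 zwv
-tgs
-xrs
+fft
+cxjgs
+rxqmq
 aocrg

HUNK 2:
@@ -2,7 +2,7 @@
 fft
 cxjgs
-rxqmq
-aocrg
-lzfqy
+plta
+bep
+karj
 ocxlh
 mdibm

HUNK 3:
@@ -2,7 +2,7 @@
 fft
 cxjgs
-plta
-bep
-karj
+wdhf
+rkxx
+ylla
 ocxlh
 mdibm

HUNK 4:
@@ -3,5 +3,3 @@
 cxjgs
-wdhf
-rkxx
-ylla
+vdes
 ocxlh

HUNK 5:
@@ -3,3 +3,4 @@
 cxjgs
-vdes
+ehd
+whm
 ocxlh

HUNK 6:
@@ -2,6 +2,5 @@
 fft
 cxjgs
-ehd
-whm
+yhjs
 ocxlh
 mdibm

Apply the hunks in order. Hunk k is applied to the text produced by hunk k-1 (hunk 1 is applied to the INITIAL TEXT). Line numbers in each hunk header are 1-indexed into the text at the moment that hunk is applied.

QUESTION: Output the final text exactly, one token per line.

Answer: zwv
fft
cxjgs
yhjs
ocxlh
mdibm

Derivation:
Hunk 1: at line 1 remove [tgs,xrs] add [fft,cxjgs,rxqmq] -> 8 lines: zwv fft cxjgs rxqmq aocrg lzfqy ocxlh mdibm
Hunk 2: at line 2 remove [rxqmq,aocrg,lzfqy] add [plta,bep,karj] -> 8 lines: zwv fft cxjgs plta bep karj ocxlh mdibm
Hunk 3: at line 2 remove [plta,bep,karj] add [wdhf,rkxx,ylla] -> 8 lines: zwv fft cxjgs wdhf rkxx ylla ocxlh mdibm
Hunk 4: at line 3 remove [wdhf,rkxx,ylla] add [vdes] -> 6 lines: zwv fft cxjgs vdes ocxlh mdibm
Hunk 5: at line 3 remove [vdes] add [ehd,whm] -> 7 lines: zwv fft cxjgs ehd whm ocxlh mdibm
Hunk 6: at line 2 remove [ehd,whm] add [yhjs] -> 6 lines: zwv fft cxjgs yhjs ocxlh mdibm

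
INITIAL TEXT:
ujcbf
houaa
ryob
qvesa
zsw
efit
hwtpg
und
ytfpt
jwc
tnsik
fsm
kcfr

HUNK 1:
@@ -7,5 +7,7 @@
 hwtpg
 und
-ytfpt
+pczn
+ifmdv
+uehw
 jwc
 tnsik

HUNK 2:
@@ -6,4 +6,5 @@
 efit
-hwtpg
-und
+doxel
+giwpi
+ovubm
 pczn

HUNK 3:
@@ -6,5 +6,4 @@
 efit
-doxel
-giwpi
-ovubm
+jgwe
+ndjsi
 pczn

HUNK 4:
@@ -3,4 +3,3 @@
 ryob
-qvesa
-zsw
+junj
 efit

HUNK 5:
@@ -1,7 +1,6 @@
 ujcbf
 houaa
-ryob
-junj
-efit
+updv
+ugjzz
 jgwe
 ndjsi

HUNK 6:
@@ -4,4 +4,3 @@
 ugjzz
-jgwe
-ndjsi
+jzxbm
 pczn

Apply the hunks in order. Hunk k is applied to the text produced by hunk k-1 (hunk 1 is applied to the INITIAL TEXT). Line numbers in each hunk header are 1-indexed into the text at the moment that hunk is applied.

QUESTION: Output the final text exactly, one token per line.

Hunk 1: at line 7 remove [ytfpt] add [pczn,ifmdv,uehw] -> 15 lines: ujcbf houaa ryob qvesa zsw efit hwtpg und pczn ifmdv uehw jwc tnsik fsm kcfr
Hunk 2: at line 6 remove [hwtpg,und] add [doxel,giwpi,ovubm] -> 16 lines: ujcbf houaa ryob qvesa zsw efit doxel giwpi ovubm pczn ifmdv uehw jwc tnsik fsm kcfr
Hunk 3: at line 6 remove [doxel,giwpi,ovubm] add [jgwe,ndjsi] -> 15 lines: ujcbf houaa ryob qvesa zsw efit jgwe ndjsi pczn ifmdv uehw jwc tnsik fsm kcfr
Hunk 4: at line 3 remove [qvesa,zsw] add [junj] -> 14 lines: ujcbf houaa ryob junj efit jgwe ndjsi pczn ifmdv uehw jwc tnsik fsm kcfr
Hunk 5: at line 1 remove [ryob,junj,efit] add [updv,ugjzz] -> 13 lines: ujcbf houaa updv ugjzz jgwe ndjsi pczn ifmdv uehw jwc tnsik fsm kcfr
Hunk 6: at line 4 remove [jgwe,ndjsi] add [jzxbm] -> 12 lines: ujcbf houaa updv ugjzz jzxbm pczn ifmdv uehw jwc tnsik fsm kcfr

Answer: ujcbf
houaa
updv
ugjzz
jzxbm
pczn
ifmdv
uehw
jwc
tnsik
fsm
kcfr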